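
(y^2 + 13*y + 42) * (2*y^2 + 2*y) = 2*y^4 + 28*y^3 + 110*y^2 + 84*y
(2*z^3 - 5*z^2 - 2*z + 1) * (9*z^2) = 18*z^5 - 45*z^4 - 18*z^3 + 9*z^2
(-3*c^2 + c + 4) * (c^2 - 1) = -3*c^4 + c^3 + 7*c^2 - c - 4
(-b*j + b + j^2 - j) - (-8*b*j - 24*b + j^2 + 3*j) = 7*b*j + 25*b - 4*j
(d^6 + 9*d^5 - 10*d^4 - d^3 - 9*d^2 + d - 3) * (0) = 0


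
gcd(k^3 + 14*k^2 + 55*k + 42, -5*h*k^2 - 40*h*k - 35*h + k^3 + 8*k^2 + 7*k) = k^2 + 8*k + 7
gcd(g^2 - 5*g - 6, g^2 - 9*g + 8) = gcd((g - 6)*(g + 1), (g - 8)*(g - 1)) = 1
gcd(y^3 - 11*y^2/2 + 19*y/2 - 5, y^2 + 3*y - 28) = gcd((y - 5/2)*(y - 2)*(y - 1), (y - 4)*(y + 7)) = 1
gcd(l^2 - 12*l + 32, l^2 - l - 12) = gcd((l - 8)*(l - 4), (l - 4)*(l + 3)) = l - 4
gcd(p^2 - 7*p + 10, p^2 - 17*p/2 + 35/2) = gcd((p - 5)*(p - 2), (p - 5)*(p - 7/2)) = p - 5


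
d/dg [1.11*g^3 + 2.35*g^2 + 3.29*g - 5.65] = 3.33*g^2 + 4.7*g + 3.29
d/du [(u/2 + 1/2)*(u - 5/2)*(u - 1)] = 3*u^2/2 - 5*u/2 - 1/2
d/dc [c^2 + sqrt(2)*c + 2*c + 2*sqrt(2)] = 2*c + sqrt(2) + 2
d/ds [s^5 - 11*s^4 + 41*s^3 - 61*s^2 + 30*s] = 5*s^4 - 44*s^3 + 123*s^2 - 122*s + 30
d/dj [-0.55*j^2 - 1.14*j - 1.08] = -1.1*j - 1.14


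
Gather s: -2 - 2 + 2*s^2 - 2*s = 2*s^2 - 2*s - 4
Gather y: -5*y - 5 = -5*y - 5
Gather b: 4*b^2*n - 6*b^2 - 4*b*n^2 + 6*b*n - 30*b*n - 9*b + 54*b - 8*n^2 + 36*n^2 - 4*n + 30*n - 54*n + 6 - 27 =b^2*(4*n - 6) + b*(-4*n^2 - 24*n + 45) + 28*n^2 - 28*n - 21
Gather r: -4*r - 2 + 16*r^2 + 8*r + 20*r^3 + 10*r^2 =20*r^3 + 26*r^2 + 4*r - 2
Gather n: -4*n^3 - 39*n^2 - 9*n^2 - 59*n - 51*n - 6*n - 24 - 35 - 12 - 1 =-4*n^3 - 48*n^2 - 116*n - 72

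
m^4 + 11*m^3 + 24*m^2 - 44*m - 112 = (m - 2)*(m + 2)*(m + 4)*(m + 7)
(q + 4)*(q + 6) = q^2 + 10*q + 24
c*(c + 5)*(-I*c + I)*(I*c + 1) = c^4 + 4*c^3 - I*c^3 - 5*c^2 - 4*I*c^2 + 5*I*c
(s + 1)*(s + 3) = s^2 + 4*s + 3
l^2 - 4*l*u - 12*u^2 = (l - 6*u)*(l + 2*u)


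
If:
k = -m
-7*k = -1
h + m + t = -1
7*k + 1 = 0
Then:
No Solution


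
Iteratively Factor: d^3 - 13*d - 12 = (d + 1)*(d^2 - d - 12) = (d - 4)*(d + 1)*(d + 3)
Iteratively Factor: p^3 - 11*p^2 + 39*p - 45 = (p - 3)*(p^2 - 8*p + 15) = (p - 5)*(p - 3)*(p - 3)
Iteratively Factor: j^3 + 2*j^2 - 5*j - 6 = (j + 1)*(j^2 + j - 6) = (j + 1)*(j + 3)*(j - 2)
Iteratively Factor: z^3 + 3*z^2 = (z + 3)*(z^2) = z*(z + 3)*(z)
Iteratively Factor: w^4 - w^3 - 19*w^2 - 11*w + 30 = (w + 2)*(w^3 - 3*w^2 - 13*w + 15) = (w + 2)*(w + 3)*(w^2 - 6*w + 5) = (w - 1)*(w + 2)*(w + 3)*(w - 5)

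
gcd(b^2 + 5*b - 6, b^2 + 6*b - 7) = b - 1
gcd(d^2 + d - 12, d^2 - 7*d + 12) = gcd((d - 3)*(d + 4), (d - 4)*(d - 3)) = d - 3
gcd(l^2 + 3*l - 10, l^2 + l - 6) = l - 2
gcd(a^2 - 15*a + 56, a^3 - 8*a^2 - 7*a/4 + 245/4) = a - 7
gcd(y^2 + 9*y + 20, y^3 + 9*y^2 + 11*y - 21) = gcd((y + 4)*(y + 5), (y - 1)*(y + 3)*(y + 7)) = 1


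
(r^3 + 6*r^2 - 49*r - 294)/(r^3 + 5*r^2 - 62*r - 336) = (r - 7)/(r - 8)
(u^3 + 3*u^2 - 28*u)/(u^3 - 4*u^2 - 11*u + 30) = u*(u^2 + 3*u - 28)/(u^3 - 4*u^2 - 11*u + 30)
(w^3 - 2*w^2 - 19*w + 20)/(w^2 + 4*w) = w - 6 + 5/w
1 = 1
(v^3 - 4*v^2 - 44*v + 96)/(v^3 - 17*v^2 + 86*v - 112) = (v + 6)/(v - 7)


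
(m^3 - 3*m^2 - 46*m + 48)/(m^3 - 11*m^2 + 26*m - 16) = (m + 6)/(m - 2)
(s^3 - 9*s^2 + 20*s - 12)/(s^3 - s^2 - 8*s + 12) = (s^2 - 7*s + 6)/(s^2 + s - 6)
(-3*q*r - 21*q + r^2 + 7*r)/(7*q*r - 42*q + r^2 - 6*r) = (-3*q*r - 21*q + r^2 + 7*r)/(7*q*r - 42*q + r^2 - 6*r)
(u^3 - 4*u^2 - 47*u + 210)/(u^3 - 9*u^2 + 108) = (u^2 + 2*u - 35)/(u^2 - 3*u - 18)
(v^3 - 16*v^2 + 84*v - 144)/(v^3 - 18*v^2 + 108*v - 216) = (v - 4)/(v - 6)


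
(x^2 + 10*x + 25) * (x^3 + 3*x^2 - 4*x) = x^5 + 13*x^4 + 51*x^3 + 35*x^2 - 100*x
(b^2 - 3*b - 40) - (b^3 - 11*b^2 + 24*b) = -b^3 + 12*b^2 - 27*b - 40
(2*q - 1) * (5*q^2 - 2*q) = 10*q^3 - 9*q^2 + 2*q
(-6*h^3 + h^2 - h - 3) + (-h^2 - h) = -6*h^3 - 2*h - 3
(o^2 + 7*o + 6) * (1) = o^2 + 7*o + 6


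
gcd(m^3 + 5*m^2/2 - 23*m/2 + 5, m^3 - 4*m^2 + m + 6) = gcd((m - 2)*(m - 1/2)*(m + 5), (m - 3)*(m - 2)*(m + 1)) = m - 2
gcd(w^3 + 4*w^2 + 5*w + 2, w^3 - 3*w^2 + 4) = w + 1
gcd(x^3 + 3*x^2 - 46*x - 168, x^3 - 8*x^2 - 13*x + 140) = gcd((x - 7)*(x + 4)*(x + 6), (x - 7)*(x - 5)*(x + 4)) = x^2 - 3*x - 28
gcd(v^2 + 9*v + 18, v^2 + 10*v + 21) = v + 3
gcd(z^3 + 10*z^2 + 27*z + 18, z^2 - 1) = z + 1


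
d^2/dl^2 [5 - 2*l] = 0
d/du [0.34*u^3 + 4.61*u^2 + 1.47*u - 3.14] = 1.02*u^2 + 9.22*u + 1.47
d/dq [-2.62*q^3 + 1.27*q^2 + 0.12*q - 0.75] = -7.86*q^2 + 2.54*q + 0.12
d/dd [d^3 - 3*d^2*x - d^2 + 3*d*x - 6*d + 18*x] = 3*d^2 - 6*d*x - 2*d + 3*x - 6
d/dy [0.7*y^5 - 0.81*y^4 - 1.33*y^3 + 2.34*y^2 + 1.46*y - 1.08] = 3.5*y^4 - 3.24*y^3 - 3.99*y^2 + 4.68*y + 1.46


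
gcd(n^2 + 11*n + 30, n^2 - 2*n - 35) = n + 5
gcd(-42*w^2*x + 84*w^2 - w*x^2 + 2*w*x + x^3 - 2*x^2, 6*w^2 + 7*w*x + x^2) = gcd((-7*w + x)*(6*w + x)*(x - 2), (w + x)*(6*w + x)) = 6*w + x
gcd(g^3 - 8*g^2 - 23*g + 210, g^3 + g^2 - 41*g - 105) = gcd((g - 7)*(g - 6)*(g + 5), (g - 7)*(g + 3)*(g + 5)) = g^2 - 2*g - 35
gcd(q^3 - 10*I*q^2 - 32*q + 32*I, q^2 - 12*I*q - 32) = q - 4*I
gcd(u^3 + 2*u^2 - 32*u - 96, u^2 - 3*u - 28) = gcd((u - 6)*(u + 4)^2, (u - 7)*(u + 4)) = u + 4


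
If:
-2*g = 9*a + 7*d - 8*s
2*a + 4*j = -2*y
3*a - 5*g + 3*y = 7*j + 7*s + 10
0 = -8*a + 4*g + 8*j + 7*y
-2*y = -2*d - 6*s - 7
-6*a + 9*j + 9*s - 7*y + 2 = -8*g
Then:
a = -26571/6829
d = 20427/6829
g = -54987/6829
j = 59539/13658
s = -51531/13658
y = -32968/6829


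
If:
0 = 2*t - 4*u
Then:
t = 2*u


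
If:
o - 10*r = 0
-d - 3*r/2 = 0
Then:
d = -3*r/2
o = 10*r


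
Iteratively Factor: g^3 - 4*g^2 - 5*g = (g)*(g^2 - 4*g - 5) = g*(g - 5)*(g + 1)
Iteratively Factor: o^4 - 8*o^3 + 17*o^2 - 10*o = (o - 2)*(o^3 - 6*o^2 + 5*o) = (o - 2)*(o - 1)*(o^2 - 5*o) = o*(o - 2)*(o - 1)*(o - 5)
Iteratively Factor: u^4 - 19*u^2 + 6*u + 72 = (u - 3)*(u^3 + 3*u^2 - 10*u - 24) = (u - 3)*(u + 4)*(u^2 - u - 6) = (u - 3)^2*(u + 4)*(u + 2)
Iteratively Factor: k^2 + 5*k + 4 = (k + 1)*(k + 4)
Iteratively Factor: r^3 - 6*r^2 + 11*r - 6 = (r - 2)*(r^2 - 4*r + 3) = (r - 2)*(r - 1)*(r - 3)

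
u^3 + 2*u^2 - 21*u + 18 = (u - 3)*(u - 1)*(u + 6)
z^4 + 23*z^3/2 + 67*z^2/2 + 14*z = z*(z + 1/2)*(z + 4)*(z + 7)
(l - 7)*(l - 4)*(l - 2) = l^3 - 13*l^2 + 50*l - 56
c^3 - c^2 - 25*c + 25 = (c - 5)*(c - 1)*(c + 5)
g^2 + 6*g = g*(g + 6)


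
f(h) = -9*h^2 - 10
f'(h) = -18*h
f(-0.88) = -16.97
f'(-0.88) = 15.84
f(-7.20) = -476.56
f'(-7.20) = 129.60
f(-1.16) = -22.11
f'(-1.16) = 20.88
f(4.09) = -160.55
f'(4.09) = -73.62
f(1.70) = -36.01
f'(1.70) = -30.60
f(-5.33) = -265.68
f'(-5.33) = 95.94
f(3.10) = -96.49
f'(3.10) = -55.80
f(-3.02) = -92.08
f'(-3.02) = 54.36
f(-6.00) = -334.00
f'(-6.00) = 108.00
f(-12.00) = -1306.00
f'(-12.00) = 216.00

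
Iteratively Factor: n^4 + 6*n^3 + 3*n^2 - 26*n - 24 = (n - 2)*(n^3 + 8*n^2 + 19*n + 12) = (n - 2)*(n + 4)*(n^2 + 4*n + 3) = (n - 2)*(n + 1)*(n + 4)*(n + 3)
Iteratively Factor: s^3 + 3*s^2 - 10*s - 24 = (s - 3)*(s^2 + 6*s + 8) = (s - 3)*(s + 4)*(s + 2)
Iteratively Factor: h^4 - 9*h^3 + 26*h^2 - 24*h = (h)*(h^3 - 9*h^2 + 26*h - 24) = h*(h - 2)*(h^2 - 7*h + 12) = h*(h - 4)*(h - 2)*(h - 3)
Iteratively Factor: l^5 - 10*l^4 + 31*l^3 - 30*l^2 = (l - 5)*(l^4 - 5*l^3 + 6*l^2) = (l - 5)*(l - 3)*(l^3 - 2*l^2) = l*(l - 5)*(l - 3)*(l^2 - 2*l) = l*(l - 5)*(l - 3)*(l - 2)*(l)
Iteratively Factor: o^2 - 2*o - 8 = (o + 2)*(o - 4)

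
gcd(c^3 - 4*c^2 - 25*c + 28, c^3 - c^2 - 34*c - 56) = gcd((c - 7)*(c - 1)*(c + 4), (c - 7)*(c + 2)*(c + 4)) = c^2 - 3*c - 28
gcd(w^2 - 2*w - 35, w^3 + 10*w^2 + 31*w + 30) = w + 5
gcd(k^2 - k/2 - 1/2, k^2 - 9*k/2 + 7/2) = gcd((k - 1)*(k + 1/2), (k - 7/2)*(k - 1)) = k - 1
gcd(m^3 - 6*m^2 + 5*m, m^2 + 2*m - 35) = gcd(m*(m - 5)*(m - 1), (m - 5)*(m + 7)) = m - 5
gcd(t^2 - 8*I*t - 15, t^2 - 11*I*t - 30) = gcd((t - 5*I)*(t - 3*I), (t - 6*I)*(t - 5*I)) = t - 5*I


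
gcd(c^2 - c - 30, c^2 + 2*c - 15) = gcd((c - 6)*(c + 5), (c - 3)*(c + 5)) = c + 5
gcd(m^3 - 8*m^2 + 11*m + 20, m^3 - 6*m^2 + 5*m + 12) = m^2 - 3*m - 4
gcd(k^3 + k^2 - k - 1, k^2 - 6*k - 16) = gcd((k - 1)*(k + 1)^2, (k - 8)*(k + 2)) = 1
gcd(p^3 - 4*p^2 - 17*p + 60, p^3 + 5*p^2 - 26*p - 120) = p^2 - p - 20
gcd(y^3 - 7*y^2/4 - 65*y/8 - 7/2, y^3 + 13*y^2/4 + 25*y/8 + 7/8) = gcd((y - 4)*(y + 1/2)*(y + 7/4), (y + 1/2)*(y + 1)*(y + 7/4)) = y^2 + 9*y/4 + 7/8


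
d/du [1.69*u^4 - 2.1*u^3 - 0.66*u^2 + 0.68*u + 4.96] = 6.76*u^3 - 6.3*u^2 - 1.32*u + 0.68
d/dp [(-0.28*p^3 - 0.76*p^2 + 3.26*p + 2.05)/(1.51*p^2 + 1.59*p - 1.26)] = (-0.4228*p^4 - 0.8904*p^3 - 5.0726*p^2 - 4.2758*p - 7.3671)/(2.2801*p^4 + 4.8018*p^3 - 1.2771*p^2 - 4.0068*p + 1.5876)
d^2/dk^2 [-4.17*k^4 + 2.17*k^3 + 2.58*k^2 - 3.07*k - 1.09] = -50.04*k^2 + 13.02*k + 5.16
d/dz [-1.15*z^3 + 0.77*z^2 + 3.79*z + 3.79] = -3.45*z^2 + 1.54*z + 3.79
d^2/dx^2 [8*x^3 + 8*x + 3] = 48*x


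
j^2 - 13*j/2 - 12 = (j - 8)*(j + 3/2)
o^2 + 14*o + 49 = (o + 7)^2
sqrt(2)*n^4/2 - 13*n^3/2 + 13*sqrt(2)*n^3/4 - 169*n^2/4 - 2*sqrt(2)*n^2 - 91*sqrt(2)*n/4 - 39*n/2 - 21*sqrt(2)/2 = (n + 1/2)*(n + 6)*(n - 7*sqrt(2))*(sqrt(2)*n/2 + 1/2)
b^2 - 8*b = b*(b - 8)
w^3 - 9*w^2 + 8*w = w*(w - 8)*(w - 1)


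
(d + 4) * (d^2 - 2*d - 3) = d^3 + 2*d^2 - 11*d - 12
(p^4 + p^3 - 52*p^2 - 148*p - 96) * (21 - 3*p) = -3*p^5 + 18*p^4 + 177*p^3 - 648*p^2 - 2820*p - 2016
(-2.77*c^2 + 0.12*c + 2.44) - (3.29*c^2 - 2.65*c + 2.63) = -6.06*c^2 + 2.77*c - 0.19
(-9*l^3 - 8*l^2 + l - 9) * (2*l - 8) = -18*l^4 + 56*l^3 + 66*l^2 - 26*l + 72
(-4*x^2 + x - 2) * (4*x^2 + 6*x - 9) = -16*x^4 - 20*x^3 + 34*x^2 - 21*x + 18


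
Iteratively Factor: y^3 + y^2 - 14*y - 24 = (y + 2)*(y^2 - y - 12) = (y + 2)*(y + 3)*(y - 4)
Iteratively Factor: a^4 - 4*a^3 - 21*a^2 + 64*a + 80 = (a + 1)*(a^3 - 5*a^2 - 16*a + 80) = (a + 1)*(a + 4)*(a^2 - 9*a + 20) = (a - 4)*(a + 1)*(a + 4)*(a - 5)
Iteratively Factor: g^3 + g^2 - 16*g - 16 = (g + 1)*(g^2 - 16) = (g - 4)*(g + 1)*(g + 4)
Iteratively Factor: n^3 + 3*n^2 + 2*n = (n)*(n^2 + 3*n + 2) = n*(n + 2)*(n + 1)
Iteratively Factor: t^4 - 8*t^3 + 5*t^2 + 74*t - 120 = (t - 5)*(t^3 - 3*t^2 - 10*t + 24) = (t - 5)*(t - 2)*(t^2 - t - 12) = (t - 5)*(t - 2)*(t + 3)*(t - 4)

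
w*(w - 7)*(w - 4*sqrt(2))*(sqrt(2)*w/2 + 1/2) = sqrt(2)*w^4/2 - 7*sqrt(2)*w^3/2 - 7*w^3/2 - 2*sqrt(2)*w^2 + 49*w^2/2 + 14*sqrt(2)*w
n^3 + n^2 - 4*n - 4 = (n - 2)*(n + 1)*(n + 2)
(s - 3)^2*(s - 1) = s^3 - 7*s^2 + 15*s - 9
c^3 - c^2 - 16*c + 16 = (c - 4)*(c - 1)*(c + 4)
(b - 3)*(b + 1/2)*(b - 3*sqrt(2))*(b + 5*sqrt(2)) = b^4 - 5*b^3/2 + 2*sqrt(2)*b^3 - 63*b^2/2 - 5*sqrt(2)*b^2 - 3*sqrt(2)*b + 75*b + 45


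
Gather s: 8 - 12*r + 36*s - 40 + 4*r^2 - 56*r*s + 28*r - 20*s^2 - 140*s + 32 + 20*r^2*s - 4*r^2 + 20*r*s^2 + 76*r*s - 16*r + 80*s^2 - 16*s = s^2*(20*r + 60) + s*(20*r^2 + 20*r - 120)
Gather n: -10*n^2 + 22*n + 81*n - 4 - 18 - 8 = -10*n^2 + 103*n - 30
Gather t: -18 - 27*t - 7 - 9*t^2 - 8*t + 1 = -9*t^2 - 35*t - 24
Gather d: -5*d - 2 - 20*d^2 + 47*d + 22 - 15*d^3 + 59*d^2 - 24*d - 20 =-15*d^3 + 39*d^2 + 18*d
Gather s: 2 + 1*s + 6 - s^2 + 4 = -s^2 + s + 12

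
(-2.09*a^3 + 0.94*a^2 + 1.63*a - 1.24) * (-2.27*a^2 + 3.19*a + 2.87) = 4.7443*a^5 - 8.8009*a^4 - 6.6998*a^3 + 10.7123*a^2 + 0.7225*a - 3.5588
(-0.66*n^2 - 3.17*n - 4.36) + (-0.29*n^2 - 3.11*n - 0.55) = -0.95*n^2 - 6.28*n - 4.91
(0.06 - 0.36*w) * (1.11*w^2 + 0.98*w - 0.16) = -0.3996*w^3 - 0.2862*w^2 + 0.1164*w - 0.0096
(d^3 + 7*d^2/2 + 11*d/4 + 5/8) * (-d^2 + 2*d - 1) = -d^5 - 3*d^4/2 + 13*d^3/4 + 11*d^2/8 - 3*d/2 - 5/8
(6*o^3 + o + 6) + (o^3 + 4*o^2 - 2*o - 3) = 7*o^3 + 4*o^2 - o + 3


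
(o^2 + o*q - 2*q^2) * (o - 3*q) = o^3 - 2*o^2*q - 5*o*q^2 + 6*q^3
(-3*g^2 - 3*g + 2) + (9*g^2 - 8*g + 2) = 6*g^2 - 11*g + 4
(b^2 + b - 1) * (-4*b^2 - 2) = -4*b^4 - 4*b^3 + 2*b^2 - 2*b + 2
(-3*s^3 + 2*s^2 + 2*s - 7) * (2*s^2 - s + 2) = -6*s^5 + 7*s^4 - 4*s^3 - 12*s^2 + 11*s - 14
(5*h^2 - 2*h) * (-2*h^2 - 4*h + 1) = -10*h^4 - 16*h^3 + 13*h^2 - 2*h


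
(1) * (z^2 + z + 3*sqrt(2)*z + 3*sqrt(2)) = z^2 + z + 3*sqrt(2)*z + 3*sqrt(2)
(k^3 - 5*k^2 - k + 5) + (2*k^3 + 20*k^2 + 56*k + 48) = 3*k^3 + 15*k^2 + 55*k + 53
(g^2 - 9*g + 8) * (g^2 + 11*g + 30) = g^4 + 2*g^3 - 61*g^2 - 182*g + 240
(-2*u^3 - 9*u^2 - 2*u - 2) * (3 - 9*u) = 18*u^4 + 75*u^3 - 9*u^2 + 12*u - 6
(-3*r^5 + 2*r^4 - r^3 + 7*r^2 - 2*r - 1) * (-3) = 9*r^5 - 6*r^4 + 3*r^3 - 21*r^2 + 6*r + 3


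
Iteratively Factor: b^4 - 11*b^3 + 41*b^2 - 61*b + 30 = (b - 5)*(b^3 - 6*b^2 + 11*b - 6) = (b - 5)*(b - 3)*(b^2 - 3*b + 2) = (b - 5)*(b - 3)*(b - 1)*(b - 2)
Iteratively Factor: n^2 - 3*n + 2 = (n - 2)*(n - 1)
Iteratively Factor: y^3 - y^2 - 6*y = (y + 2)*(y^2 - 3*y) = y*(y + 2)*(y - 3)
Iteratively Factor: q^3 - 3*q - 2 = (q + 1)*(q^2 - q - 2) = (q + 1)^2*(q - 2)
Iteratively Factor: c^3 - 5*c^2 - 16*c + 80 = (c + 4)*(c^2 - 9*c + 20) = (c - 4)*(c + 4)*(c - 5)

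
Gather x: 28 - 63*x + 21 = 49 - 63*x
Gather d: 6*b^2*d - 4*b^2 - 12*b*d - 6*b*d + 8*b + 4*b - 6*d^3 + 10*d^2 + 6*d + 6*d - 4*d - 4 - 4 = -4*b^2 + 12*b - 6*d^3 + 10*d^2 + d*(6*b^2 - 18*b + 8) - 8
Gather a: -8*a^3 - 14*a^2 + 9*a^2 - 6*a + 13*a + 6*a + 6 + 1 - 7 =-8*a^3 - 5*a^2 + 13*a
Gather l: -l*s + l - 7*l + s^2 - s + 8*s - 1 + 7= l*(-s - 6) + s^2 + 7*s + 6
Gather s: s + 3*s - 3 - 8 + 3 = 4*s - 8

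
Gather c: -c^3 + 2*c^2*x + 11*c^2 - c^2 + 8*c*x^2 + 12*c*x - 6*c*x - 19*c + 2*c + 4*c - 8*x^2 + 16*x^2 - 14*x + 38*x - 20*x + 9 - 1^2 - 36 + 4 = -c^3 + c^2*(2*x + 10) + c*(8*x^2 + 6*x - 13) + 8*x^2 + 4*x - 24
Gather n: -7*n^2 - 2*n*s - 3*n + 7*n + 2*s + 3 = -7*n^2 + n*(4 - 2*s) + 2*s + 3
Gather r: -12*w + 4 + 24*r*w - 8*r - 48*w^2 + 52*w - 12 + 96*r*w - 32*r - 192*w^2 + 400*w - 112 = r*(120*w - 40) - 240*w^2 + 440*w - 120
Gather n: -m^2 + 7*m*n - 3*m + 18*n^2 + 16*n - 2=-m^2 - 3*m + 18*n^2 + n*(7*m + 16) - 2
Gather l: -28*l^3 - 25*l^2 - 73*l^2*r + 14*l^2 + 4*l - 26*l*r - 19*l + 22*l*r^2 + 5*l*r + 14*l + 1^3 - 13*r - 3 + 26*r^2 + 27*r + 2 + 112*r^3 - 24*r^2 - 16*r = -28*l^3 + l^2*(-73*r - 11) + l*(22*r^2 - 21*r - 1) + 112*r^3 + 2*r^2 - 2*r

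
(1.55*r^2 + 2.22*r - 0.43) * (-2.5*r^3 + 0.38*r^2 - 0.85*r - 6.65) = -3.875*r^5 - 4.961*r^4 + 0.6011*r^3 - 12.3579*r^2 - 14.3975*r + 2.8595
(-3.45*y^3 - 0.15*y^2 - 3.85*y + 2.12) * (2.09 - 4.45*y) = 15.3525*y^4 - 6.543*y^3 + 16.819*y^2 - 17.4805*y + 4.4308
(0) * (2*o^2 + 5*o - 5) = 0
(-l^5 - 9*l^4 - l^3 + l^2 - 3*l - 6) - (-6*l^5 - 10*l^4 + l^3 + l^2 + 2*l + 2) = 5*l^5 + l^4 - 2*l^3 - 5*l - 8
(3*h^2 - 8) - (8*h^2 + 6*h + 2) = -5*h^2 - 6*h - 10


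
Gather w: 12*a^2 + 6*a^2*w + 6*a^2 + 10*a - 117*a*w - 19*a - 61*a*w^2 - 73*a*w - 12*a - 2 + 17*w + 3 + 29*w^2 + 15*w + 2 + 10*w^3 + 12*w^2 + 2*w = 18*a^2 - 21*a + 10*w^3 + w^2*(41 - 61*a) + w*(6*a^2 - 190*a + 34) + 3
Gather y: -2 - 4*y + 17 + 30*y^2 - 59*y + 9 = 30*y^2 - 63*y + 24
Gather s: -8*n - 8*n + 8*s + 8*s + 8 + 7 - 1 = -16*n + 16*s + 14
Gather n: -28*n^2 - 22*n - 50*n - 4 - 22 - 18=-28*n^2 - 72*n - 44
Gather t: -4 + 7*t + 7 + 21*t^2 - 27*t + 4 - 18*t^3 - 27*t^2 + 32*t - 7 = -18*t^3 - 6*t^2 + 12*t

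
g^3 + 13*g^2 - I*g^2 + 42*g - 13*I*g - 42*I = (g + 6)*(g + 7)*(g - I)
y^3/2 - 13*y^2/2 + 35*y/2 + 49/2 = (y/2 + 1/2)*(y - 7)^2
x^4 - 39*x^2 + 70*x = x*(x - 5)*(x - 2)*(x + 7)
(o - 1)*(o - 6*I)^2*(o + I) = o^4 - o^3 - 11*I*o^3 - 24*o^2 + 11*I*o^2 + 24*o - 36*I*o + 36*I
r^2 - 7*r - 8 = (r - 8)*(r + 1)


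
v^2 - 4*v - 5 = (v - 5)*(v + 1)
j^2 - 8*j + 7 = (j - 7)*(j - 1)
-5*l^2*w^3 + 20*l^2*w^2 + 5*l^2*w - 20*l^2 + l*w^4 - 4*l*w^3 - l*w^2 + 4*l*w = (-5*l + w)*(w - 4)*(w - 1)*(l*w + l)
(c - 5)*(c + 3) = c^2 - 2*c - 15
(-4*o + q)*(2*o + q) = -8*o^2 - 2*o*q + q^2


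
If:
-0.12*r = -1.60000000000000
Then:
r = 13.33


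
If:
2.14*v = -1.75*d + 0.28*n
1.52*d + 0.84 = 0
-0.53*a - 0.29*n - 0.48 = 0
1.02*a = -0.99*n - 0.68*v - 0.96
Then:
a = -0.54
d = -0.55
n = -0.66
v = 0.37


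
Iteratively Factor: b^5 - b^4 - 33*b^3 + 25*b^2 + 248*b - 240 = (b - 3)*(b^4 + 2*b^3 - 27*b^2 - 56*b + 80) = (b - 3)*(b - 1)*(b^3 + 3*b^2 - 24*b - 80) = (b - 5)*(b - 3)*(b - 1)*(b^2 + 8*b + 16) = (b - 5)*(b - 3)*(b - 1)*(b + 4)*(b + 4)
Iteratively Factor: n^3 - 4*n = (n + 2)*(n^2 - 2*n) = (n - 2)*(n + 2)*(n)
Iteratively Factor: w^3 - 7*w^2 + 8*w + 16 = (w - 4)*(w^2 - 3*w - 4) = (w - 4)*(w + 1)*(w - 4)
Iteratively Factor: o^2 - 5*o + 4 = (o - 4)*(o - 1)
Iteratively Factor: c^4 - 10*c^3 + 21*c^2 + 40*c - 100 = (c - 2)*(c^3 - 8*c^2 + 5*c + 50) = (c - 5)*(c - 2)*(c^2 - 3*c - 10) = (c - 5)*(c - 2)*(c + 2)*(c - 5)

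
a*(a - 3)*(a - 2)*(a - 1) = a^4 - 6*a^3 + 11*a^2 - 6*a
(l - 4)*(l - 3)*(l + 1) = l^3 - 6*l^2 + 5*l + 12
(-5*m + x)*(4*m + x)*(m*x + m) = -20*m^3*x - 20*m^3 - m^2*x^2 - m^2*x + m*x^3 + m*x^2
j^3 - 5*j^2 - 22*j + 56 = (j - 7)*(j - 2)*(j + 4)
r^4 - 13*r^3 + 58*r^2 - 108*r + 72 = (r - 6)*(r - 3)*(r - 2)^2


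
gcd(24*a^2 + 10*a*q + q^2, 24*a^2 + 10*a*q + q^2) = 24*a^2 + 10*a*q + q^2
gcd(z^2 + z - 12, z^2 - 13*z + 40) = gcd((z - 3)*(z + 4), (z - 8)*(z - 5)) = 1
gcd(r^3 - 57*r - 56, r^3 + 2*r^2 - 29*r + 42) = r + 7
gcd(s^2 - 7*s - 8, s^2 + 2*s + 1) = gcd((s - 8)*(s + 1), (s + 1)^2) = s + 1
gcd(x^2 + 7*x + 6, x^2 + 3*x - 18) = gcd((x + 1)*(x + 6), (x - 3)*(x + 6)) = x + 6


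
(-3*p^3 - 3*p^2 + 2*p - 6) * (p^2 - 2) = -3*p^5 - 3*p^4 + 8*p^3 - 4*p + 12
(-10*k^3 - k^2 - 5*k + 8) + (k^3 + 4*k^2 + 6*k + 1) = -9*k^3 + 3*k^2 + k + 9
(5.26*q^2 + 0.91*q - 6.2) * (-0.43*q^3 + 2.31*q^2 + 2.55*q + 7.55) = -2.2618*q^5 + 11.7593*q^4 + 18.1811*q^3 + 27.7115*q^2 - 8.9395*q - 46.81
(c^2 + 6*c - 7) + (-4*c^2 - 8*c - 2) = -3*c^2 - 2*c - 9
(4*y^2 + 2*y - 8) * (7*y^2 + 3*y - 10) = 28*y^4 + 26*y^3 - 90*y^2 - 44*y + 80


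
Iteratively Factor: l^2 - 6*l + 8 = (l - 2)*(l - 4)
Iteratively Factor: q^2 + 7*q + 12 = (q + 3)*(q + 4)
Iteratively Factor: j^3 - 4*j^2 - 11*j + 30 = (j + 3)*(j^2 - 7*j + 10) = (j - 5)*(j + 3)*(j - 2)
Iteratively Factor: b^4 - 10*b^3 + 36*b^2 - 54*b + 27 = (b - 1)*(b^3 - 9*b^2 + 27*b - 27) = (b - 3)*(b - 1)*(b^2 - 6*b + 9) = (b - 3)^2*(b - 1)*(b - 3)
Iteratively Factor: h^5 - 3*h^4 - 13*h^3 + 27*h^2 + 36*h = (h + 3)*(h^4 - 6*h^3 + 5*h^2 + 12*h) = (h - 3)*(h + 3)*(h^3 - 3*h^2 - 4*h) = (h - 4)*(h - 3)*(h + 3)*(h^2 + h) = (h - 4)*(h - 3)*(h + 1)*(h + 3)*(h)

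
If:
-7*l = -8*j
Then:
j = 7*l/8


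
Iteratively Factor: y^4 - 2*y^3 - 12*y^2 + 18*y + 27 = (y - 3)*(y^3 + y^2 - 9*y - 9) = (y - 3)*(y + 3)*(y^2 - 2*y - 3) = (y - 3)^2*(y + 3)*(y + 1)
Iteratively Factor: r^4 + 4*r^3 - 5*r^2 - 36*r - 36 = (r + 2)*(r^3 + 2*r^2 - 9*r - 18) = (r + 2)^2*(r^2 - 9) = (r - 3)*(r + 2)^2*(r + 3)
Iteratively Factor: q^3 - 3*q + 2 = (q - 1)*(q^2 + q - 2) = (q - 1)*(q + 2)*(q - 1)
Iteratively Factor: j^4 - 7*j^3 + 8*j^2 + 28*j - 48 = (j - 2)*(j^3 - 5*j^2 - 2*j + 24) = (j - 3)*(j - 2)*(j^2 - 2*j - 8) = (j - 4)*(j - 3)*(j - 2)*(j + 2)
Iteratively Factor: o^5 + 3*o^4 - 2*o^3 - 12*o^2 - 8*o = (o + 2)*(o^4 + o^3 - 4*o^2 - 4*o) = (o + 2)^2*(o^3 - o^2 - 2*o) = o*(o + 2)^2*(o^2 - o - 2) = o*(o + 1)*(o + 2)^2*(o - 2)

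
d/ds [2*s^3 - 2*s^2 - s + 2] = 6*s^2 - 4*s - 1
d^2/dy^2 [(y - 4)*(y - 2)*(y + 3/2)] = 6*y - 9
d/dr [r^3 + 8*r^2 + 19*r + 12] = 3*r^2 + 16*r + 19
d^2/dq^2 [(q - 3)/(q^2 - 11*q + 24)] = 2/(q^3 - 24*q^2 + 192*q - 512)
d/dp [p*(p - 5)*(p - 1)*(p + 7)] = 4*p^3 + 3*p^2 - 74*p + 35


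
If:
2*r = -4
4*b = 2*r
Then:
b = -1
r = -2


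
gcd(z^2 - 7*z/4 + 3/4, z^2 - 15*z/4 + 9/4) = z - 3/4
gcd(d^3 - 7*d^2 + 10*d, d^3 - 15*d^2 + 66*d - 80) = d^2 - 7*d + 10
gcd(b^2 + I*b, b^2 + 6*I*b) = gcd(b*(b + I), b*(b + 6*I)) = b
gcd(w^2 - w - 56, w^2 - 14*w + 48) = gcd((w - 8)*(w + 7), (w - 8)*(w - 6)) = w - 8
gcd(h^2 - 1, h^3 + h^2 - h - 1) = h^2 - 1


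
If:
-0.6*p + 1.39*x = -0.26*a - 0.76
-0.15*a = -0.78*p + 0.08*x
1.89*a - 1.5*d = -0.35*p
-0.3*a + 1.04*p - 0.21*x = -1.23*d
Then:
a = -0.03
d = -0.05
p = -0.06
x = -0.57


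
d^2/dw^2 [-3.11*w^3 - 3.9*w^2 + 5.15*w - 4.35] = -18.66*w - 7.8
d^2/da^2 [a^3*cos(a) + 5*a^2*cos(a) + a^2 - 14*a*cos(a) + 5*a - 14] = -a^3*cos(a) - 6*a^2*sin(a) - 5*a^2*cos(a) + 20*sqrt(2)*a*cos(a + pi/4) + 28*sin(a) + 10*cos(a) + 2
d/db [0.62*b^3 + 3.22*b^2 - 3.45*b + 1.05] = 1.86*b^2 + 6.44*b - 3.45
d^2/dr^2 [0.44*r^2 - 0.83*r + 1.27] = 0.880000000000000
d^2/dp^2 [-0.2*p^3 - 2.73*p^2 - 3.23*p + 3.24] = -1.2*p - 5.46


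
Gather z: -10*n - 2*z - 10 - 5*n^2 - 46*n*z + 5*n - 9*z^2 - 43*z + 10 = -5*n^2 - 5*n - 9*z^2 + z*(-46*n - 45)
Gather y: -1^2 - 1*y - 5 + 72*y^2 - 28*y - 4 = 72*y^2 - 29*y - 10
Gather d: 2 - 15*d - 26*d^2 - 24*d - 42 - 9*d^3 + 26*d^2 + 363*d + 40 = -9*d^3 + 324*d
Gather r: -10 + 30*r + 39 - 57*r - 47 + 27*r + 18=0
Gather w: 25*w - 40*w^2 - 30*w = -40*w^2 - 5*w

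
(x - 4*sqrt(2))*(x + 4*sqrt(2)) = x^2 - 32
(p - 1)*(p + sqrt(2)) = p^2 - p + sqrt(2)*p - sqrt(2)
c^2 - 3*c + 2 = (c - 2)*(c - 1)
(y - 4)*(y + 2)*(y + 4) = y^3 + 2*y^2 - 16*y - 32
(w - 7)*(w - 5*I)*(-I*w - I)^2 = -w^4 + 5*w^3 + 5*I*w^3 + 13*w^2 - 25*I*w^2 + 7*w - 65*I*w - 35*I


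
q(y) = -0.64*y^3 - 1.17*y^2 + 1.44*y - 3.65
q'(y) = -1.92*y^2 - 2.34*y + 1.44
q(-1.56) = -6.31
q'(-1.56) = 0.42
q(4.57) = -82.59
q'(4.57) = -49.35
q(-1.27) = -6.05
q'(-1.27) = 1.32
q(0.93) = -3.84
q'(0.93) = -2.40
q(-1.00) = -5.62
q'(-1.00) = 1.86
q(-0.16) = -3.91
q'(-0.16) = 1.77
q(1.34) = -5.36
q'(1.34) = -5.14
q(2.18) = -12.70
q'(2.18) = -12.79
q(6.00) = -175.37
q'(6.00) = -81.72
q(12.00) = -1260.77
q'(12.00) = -303.12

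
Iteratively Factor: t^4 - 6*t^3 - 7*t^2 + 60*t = (t - 4)*(t^3 - 2*t^2 - 15*t) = (t - 4)*(t + 3)*(t^2 - 5*t) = t*(t - 4)*(t + 3)*(t - 5)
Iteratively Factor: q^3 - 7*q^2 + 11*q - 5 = (q - 5)*(q^2 - 2*q + 1) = (q - 5)*(q - 1)*(q - 1)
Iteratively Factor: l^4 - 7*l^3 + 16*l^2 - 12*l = (l - 3)*(l^3 - 4*l^2 + 4*l) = l*(l - 3)*(l^2 - 4*l + 4) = l*(l - 3)*(l - 2)*(l - 2)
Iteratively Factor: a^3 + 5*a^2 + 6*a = (a + 2)*(a^2 + 3*a) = a*(a + 2)*(a + 3)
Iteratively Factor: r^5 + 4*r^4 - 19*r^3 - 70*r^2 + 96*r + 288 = (r + 4)*(r^4 - 19*r^2 + 6*r + 72) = (r - 3)*(r + 4)*(r^3 + 3*r^2 - 10*r - 24) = (r - 3)*(r + 2)*(r + 4)*(r^2 + r - 12) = (r - 3)^2*(r + 2)*(r + 4)*(r + 4)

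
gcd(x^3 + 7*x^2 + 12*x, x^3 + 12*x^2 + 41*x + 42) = x + 3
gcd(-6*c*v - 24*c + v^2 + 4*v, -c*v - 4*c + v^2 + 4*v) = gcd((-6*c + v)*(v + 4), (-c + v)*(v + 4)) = v + 4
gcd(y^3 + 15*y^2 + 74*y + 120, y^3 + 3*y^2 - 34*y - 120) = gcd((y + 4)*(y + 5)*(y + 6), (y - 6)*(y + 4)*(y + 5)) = y^2 + 9*y + 20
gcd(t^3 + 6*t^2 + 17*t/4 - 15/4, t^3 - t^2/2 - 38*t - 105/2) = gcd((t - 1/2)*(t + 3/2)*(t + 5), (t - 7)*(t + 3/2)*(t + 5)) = t^2 + 13*t/2 + 15/2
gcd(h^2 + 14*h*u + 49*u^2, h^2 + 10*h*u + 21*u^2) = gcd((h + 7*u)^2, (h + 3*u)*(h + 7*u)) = h + 7*u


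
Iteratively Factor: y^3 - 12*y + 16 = (y - 2)*(y^2 + 2*y - 8) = (y - 2)^2*(y + 4)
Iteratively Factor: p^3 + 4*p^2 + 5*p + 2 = (p + 2)*(p^2 + 2*p + 1) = (p + 1)*(p + 2)*(p + 1)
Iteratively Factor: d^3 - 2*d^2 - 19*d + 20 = (d + 4)*(d^2 - 6*d + 5) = (d - 5)*(d + 4)*(d - 1)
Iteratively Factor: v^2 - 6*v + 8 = (v - 2)*(v - 4)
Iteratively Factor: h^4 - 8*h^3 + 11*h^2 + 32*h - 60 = (h - 3)*(h^3 - 5*h^2 - 4*h + 20) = (h - 3)*(h - 2)*(h^2 - 3*h - 10) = (h - 3)*(h - 2)*(h + 2)*(h - 5)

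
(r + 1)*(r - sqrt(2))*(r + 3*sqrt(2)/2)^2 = r^4 + r^3 + 2*sqrt(2)*r^3 - 3*r^2/2 + 2*sqrt(2)*r^2 - 9*sqrt(2)*r/2 - 3*r/2 - 9*sqrt(2)/2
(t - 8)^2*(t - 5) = t^3 - 21*t^2 + 144*t - 320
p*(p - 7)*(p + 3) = p^3 - 4*p^2 - 21*p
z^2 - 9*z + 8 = (z - 8)*(z - 1)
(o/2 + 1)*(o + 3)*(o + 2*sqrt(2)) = o^3/2 + sqrt(2)*o^2 + 5*o^2/2 + 3*o + 5*sqrt(2)*o + 6*sqrt(2)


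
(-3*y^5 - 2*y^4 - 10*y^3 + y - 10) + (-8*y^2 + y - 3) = -3*y^5 - 2*y^4 - 10*y^3 - 8*y^2 + 2*y - 13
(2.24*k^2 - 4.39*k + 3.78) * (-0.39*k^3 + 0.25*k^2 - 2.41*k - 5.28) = -0.8736*k^5 + 2.2721*k^4 - 7.9701*k^3 - 0.302300000000001*k^2 + 14.0694*k - 19.9584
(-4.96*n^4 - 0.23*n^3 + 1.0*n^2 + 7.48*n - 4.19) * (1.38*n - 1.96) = -6.8448*n^5 + 9.4042*n^4 + 1.8308*n^3 + 8.3624*n^2 - 20.443*n + 8.2124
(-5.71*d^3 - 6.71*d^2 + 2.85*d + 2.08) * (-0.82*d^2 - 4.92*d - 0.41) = 4.6822*d^5 + 33.5954*d^4 + 33.0173*d^3 - 12.9765*d^2 - 11.4021*d - 0.8528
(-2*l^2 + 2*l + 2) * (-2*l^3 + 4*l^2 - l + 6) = 4*l^5 - 12*l^4 + 6*l^3 - 6*l^2 + 10*l + 12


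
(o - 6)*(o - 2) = o^2 - 8*o + 12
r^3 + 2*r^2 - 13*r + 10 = (r - 2)*(r - 1)*(r + 5)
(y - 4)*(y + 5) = y^2 + y - 20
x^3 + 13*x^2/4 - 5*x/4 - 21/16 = (x - 3/4)*(x + 1/2)*(x + 7/2)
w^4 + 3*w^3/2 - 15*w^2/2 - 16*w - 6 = (w - 3)*(w + 1/2)*(w + 2)^2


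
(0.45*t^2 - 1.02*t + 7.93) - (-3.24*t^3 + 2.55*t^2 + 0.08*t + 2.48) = 3.24*t^3 - 2.1*t^2 - 1.1*t + 5.45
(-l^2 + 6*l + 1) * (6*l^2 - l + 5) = -6*l^4 + 37*l^3 - 5*l^2 + 29*l + 5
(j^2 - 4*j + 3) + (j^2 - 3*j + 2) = 2*j^2 - 7*j + 5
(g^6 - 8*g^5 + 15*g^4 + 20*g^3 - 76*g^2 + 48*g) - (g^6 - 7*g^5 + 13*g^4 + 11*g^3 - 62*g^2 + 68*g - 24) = -g^5 + 2*g^4 + 9*g^3 - 14*g^2 - 20*g + 24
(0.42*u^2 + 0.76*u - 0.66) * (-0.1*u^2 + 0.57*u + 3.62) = -0.042*u^4 + 0.1634*u^3 + 2.0196*u^2 + 2.375*u - 2.3892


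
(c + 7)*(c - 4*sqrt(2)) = c^2 - 4*sqrt(2)*c + 7*c - 28*sqrt(2)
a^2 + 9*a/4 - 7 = (a - 7/4)*(a + 4)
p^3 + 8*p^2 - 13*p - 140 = (p - 4)*(p + 5)*(p + 7)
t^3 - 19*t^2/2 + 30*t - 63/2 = (t - 7/2)*(t - 3)^2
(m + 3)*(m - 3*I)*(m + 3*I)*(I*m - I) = I*m^4 + 2*I*m^3 + 6*I*m^2 + 18*I*m - 27*I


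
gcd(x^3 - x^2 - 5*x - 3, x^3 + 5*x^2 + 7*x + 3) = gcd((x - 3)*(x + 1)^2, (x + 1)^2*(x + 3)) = x^2 + 2*x + 1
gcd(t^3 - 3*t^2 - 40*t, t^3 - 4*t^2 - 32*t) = t^2 - 8*t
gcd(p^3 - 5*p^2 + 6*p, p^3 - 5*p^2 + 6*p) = p^3 - 5*p^2 + 6*p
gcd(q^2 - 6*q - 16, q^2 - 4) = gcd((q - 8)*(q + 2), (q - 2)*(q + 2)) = q + 2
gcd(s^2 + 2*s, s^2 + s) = s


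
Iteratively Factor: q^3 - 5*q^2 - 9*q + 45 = (q + 3)*(q^2 - 8*q + 15) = (q - 3)*(q + 3)*(q - 5)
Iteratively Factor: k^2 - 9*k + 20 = (k - 5)*(k - 4)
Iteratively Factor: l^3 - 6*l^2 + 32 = (l - 4)*(l^2 - 2*l - 8) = (l - 4)^2*(l + 2)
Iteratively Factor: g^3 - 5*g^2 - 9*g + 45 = (g - 5)*(g^2 - 9) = (g - 5)*(g - 3)*(g + 3)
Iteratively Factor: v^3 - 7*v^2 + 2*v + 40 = (v - 5)*(v^2 - 2*v - 8) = (v - 5)*(v + 2)*(v - 4)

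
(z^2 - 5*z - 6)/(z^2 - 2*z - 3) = (z - 6)/(z - 3)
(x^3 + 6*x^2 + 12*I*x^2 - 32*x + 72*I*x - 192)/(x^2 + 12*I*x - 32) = x + 6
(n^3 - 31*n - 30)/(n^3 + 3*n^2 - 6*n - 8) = (n^2 - n - 30)/(n^2 + 2*n - 8)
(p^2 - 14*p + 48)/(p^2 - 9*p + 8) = (p - 6)/(p - 1)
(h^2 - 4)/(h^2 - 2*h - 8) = (h - 2)/(h - 4)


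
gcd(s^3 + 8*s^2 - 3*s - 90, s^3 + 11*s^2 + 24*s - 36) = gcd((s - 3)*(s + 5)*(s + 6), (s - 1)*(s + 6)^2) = s + 6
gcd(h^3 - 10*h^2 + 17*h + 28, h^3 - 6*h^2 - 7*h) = h^2 - 6*h - 7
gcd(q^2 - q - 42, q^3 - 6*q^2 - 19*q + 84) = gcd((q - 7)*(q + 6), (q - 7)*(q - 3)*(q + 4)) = q - 7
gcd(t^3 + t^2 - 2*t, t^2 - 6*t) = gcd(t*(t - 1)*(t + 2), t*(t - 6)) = t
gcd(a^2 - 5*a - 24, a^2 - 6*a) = 1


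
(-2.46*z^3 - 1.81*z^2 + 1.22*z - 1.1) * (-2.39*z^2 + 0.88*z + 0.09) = 5.8794*z^5 + 2.1611*z^4 - 4.73*z^3 + 3.5397*z^2 - 0.8582*z - 0.099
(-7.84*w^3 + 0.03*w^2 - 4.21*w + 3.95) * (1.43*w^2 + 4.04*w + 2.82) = -11.2112*w^5 - 31.6307*w^4 - 28.0079*w^3 - 11.2753*w^2 + 4.0858*w + 11.139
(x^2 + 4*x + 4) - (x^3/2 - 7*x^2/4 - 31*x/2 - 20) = -x^3/2 + 11*x^2/4 + 39*x/2 + 24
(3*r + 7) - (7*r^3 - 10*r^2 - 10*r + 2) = -7*r^3 + 10*r^2 + 13*r + 5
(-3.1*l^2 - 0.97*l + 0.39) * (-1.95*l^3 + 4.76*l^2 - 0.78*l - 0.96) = 6.045*l^5 - 12.8645*l^4 - 2.9597*l^3 + 5.589*l^2 + 0.627*l - 0.3744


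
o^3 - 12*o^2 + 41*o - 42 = (o - 7)*(o - 3)*(o - 2)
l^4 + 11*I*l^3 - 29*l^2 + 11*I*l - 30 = (l - I)*(l + I)*(l + 5*I)*(l + 6*I)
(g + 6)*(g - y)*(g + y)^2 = g^4 + g^3*y + 6*g^3 - g^2*y^2 + 6*g^2*y - g*y^3 - 6*g*y^2 - 6*y^3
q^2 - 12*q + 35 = (q - 7)*(q - 5)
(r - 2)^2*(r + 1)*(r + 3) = r^4 - 9*r^2 + 4*r + 12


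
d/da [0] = 0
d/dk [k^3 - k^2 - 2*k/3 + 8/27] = 3*k^2 - 2*k - 2/3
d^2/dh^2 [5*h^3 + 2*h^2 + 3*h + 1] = 30*h + 4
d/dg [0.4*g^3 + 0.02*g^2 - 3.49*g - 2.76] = 1.2*g^2 + 0.04*g - 3.49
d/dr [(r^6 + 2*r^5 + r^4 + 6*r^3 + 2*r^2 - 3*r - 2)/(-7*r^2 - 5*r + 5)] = (-28*r^7 - 67*r^6 - 24*r^5 - 7*r^4 - 40*r^3 + 59*r^2 - 8*r - 25)/(49*r^4 + 70*r^3 - 45*r^2 - 50*r + 25)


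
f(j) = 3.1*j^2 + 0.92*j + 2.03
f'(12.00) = 75.32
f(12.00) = 459.47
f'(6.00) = 38.12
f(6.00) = 119.15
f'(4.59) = 29.38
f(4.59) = 71.56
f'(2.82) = 18.40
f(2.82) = 29.28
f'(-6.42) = -38.88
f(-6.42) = 123.89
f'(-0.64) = -3.05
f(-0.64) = 2.71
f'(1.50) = 10.22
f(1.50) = 10.38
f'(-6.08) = -36.78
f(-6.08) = 111.03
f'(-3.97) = -23.69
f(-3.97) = 47.24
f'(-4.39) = -26.30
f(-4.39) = 57.73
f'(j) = 6.2*j + 0.92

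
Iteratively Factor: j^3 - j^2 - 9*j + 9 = (j - 3)*(j^2 + 2*j - 3) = (j - 3)*(j - 1)*(j + 3)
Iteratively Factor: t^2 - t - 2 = (t - 2)*(t + 1)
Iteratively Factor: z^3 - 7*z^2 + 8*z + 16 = (z - 4)*(z^2 - 3*z - 4) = (z - 4)^2*(z + 1)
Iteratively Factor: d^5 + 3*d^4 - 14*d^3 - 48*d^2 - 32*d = (d + 4)*(d^4 - d^3 - 10*d^2 - 8*d) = (d - 4)*(d + 4)*(d^3 + 3*d^2 + 2*d) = (d - 4)*(d + 2)*(d + 4)*(d^2 + d) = (d - 4)*(d + 1)*(d + 2)*(d + 4)*(d)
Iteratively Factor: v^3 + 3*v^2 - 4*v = (v - 1)*(v^2 + 4*v) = (v - 1)*(v + 4)*(v)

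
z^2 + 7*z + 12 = (z + 3)*(z + 4)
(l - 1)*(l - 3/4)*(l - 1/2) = l^3 - 9*l^2/4 + 13*l/8 - 3/8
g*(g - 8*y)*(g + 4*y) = g^3 - 4*g^2*y - 32*g*y^2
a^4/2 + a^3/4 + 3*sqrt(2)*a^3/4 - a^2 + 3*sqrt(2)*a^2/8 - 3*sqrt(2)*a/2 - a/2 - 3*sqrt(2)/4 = (a/2 + sqrt(2)/2)*(a + 1/2)*(a - sqrt(2))*(a + 3*sqrt(2)/2)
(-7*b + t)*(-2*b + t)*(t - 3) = 14*b^2*t - 42*b^2 - 9*b*t^2 + 27*b*t + t^3 - 3*t^2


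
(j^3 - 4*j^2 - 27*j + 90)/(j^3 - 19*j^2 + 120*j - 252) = (j^2 + 2*j - 15)/(j^2 - 13*j + 42)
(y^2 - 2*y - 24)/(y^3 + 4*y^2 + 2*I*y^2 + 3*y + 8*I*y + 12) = (y - 6)/(y^2 + 2*I*y + 3)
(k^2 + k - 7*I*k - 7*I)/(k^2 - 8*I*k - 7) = (k + 1)/(k - I)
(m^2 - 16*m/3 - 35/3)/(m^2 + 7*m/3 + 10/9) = 3*(m - 7)/(3*m + 2)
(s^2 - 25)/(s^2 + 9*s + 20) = (s - 5)/(s + 4)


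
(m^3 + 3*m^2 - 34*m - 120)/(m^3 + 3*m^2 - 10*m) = (m^2 - 2*m - 24)/(m*(m - 2))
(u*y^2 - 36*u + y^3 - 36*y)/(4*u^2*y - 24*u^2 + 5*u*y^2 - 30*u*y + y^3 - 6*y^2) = (y + 6)/(4*u + y)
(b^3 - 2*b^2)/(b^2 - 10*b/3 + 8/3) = 3*b^2/(3*b - 4)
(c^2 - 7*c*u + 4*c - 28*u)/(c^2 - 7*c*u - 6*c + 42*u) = (c + 4)/(c - 6)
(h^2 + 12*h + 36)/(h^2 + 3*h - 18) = (h + 6)/(h - 3)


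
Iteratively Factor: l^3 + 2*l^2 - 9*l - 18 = (l + 2)*(l^2 - 9) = (l + 2)*(l + 3)*(l - 3)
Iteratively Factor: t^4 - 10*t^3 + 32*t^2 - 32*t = (t - 4)*(t^3 - 6*t^2 + 8*t) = (t - 4)^2*(t^2 - 2*t) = (t - 4)^2*(t - 2)*(t)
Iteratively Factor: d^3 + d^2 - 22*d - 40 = (d + 4)*(d^2 - 3*d - 10) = (d - 5)*(d + 4)*(d + 2)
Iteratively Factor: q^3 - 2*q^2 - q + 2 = (q - 2)*(q^2 - 1) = (q - 2)*(q - 1)*(q + 1)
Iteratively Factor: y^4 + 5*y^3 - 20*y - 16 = (y + 4)*(y^3 + y^2 - 4*y - 4) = (y - 2)*(y + 4)*(y^2 + 3*y + 2) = (y - 2)*(y + 2)*(y + 4)*(y + 1)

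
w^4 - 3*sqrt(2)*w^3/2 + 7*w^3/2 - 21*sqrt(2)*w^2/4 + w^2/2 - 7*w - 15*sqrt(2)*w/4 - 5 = (w + 1)*(w + 5/2)*(w - 2*sqrt(2))*(w + sqrt(2)/2)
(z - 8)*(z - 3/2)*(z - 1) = z^3 - 21*z^2/2 + 43*z/2 - 12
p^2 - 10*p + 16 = (p - 8)*(p - 2)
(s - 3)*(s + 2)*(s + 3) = s^3 + 2*s^2 - 9*s - 18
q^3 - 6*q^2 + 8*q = q*(q - 4)*(q - 2)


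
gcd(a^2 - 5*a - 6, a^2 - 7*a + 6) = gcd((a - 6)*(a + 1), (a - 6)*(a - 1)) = a - 6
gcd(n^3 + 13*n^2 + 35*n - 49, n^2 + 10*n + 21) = n + 7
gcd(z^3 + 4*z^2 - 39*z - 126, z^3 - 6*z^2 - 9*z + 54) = z^2 - 3*z - 18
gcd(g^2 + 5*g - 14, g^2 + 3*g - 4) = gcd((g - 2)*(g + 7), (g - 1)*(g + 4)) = 1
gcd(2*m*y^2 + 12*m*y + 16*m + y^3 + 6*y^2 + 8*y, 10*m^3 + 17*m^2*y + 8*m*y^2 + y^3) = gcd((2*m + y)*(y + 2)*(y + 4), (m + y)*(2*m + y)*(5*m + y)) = 2*m + y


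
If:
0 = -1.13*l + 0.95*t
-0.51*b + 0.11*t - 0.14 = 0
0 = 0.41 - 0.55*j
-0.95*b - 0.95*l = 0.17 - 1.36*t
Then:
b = -0.33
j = 0.75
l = -0.21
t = -0.25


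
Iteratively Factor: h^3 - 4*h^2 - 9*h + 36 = (h + 3)*(h^2 - 7*h + 12) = (h - 4)*(h + 3)*(h - 3)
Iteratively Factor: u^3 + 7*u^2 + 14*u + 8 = (u + 4)*(u^2 + 3*u + 2) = (u + 2)*(u + 4)*(u + 1)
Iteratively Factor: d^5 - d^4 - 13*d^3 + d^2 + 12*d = (d)*(d^4 - d^3 - 13*d^2 + d + 12) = d*(d + 3)*(d^3 - 4*d^2 - d + 4) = d*(d + 1)*(d + 3)*(d^2 - 5*d + 4) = d*(d - 4)*(d + 1)*(d + 3)*(d - 1)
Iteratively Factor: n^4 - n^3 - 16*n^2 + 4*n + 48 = (n - 4)*(n^3 + 3*n^2 - 4*n - 12) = (n - 4)*(n - 2)*(n^2 + 5*n + 6) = (n - 4)*(n - 2)*(n + 3)*(n + 2)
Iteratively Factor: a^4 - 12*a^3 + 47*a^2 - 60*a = (a - 4)*(a^3 - 8*a^2 + 15*a) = a*(a - 4)*(a^2 - 8*a + 15) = a*(a - 5)*(a - 4)*(a - 3)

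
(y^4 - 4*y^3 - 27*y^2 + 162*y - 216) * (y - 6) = y^5 - 10*y^4 - 3*y^3 + 324*y^2 - 1188*y + 1296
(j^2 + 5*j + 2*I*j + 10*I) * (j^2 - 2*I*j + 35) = j^4 + 5*j^3 + 39*j^2 + 195*j + 70*I*j + 350*I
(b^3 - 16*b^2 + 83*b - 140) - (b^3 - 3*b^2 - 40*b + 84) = -13*b^2 + 123*b - 224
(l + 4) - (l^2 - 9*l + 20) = -l^2 + 10*l - 16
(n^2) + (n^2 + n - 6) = 2*n^2 + n - 6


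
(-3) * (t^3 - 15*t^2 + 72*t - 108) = -3*t^3 + 45*t^2 - 216*t + 324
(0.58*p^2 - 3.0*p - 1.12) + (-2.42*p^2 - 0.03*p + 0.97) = -1.84*p^2 - 3.03*p - 0.15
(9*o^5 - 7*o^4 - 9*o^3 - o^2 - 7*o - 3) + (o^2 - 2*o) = 9*o^5 - 7*o^4 - 9*o^3 - 9*o - 3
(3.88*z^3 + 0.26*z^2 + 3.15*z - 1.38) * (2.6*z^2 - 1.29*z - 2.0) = 10.088*z^5 - 4.3292*z^4 + 0.0945999999999997*z^3 - 8.1715*z^2 - 4.5198*z + 2.76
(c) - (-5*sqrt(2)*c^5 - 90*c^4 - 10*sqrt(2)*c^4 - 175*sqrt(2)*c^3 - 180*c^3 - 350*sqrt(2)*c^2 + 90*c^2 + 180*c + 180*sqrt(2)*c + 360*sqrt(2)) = 5*sqrt(2)*c^5 + 10*sqrt(2)*c^4 + 90*c^4 + 180*c^3 + 175*sqrt(2)*c^3 - 90*c^2 + 350*sqrt(2)*c^2 - 180*sqrt(2)*c - 179*c - 360*sqrt(2)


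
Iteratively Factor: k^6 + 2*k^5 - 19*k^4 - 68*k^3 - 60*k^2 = (k + 2)*(k^5 - 19*k^3 - 30*k^2) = k*(k + 2)*(k^4 - 19*k^2 - 30*k) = k*(k + 2)*(k + 3)*(k^3 - 3*k^2 - 10*k) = k*(k + 2)^2*(k + 3)*(k^2 - 5*k) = k^2*(k + 2)^2*(k + 3)*(k - 5)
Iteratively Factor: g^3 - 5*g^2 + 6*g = (g)*(g^2 - 5*g + 6) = g*(g - 3)*(g - 2)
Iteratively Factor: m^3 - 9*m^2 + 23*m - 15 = (m - 3)*(m^2 - 6*m + 5) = (m - 5)*(m - 3)*(m - 1)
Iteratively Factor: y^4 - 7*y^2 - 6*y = (y - 3)*(y^3 + 3*y^2 + 2*y) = y*(y - 3)*(y^2 + 3*y + 2) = y*(y - 3)*(y + 1)*(y + 2)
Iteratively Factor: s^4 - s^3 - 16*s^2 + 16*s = (s - 4)*(s^3 + 3*s^2 - 4*s) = s*(s - 4)*(s^2 + 3*s - 4) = s*(s - 4)*(s - 1)*(s + 4)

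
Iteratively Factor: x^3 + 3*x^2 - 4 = (x - 1)*(x^2 + 4*x + 4) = (x - 1)*(x + 2)*(x + 2)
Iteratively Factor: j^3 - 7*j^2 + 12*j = (j - 4)*(j^2 - 3*j) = (j - 4)*(j - 3)*(j)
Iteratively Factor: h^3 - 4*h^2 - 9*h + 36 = (h - 3)*(h^2 - h - 12) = (h - 4)*(h - 3)*(h + 3)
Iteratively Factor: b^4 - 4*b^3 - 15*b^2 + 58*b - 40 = (b - 1)*(b^3 - 3*b^2 - 18*b + 40) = (b - 1)*(b + 4)*(b^2 - 7*b + 10) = (b - 2)*(b - 1)*(b + 4)*(b - 5)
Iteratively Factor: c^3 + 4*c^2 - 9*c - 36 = (c - 3)*(c^2 + 7*c + 12) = (c - 3)*(c + 4)*(c + 3)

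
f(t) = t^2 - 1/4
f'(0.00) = 0.00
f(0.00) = -0.25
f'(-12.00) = -24.00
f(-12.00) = 143.75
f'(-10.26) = -20.52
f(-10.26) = 105.02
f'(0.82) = 1.64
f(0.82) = 0.42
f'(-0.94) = -1.88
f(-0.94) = 0.63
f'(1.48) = 2.96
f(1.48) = 1.94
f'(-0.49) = -0.98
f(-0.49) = -0.01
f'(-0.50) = -1.00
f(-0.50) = 0.00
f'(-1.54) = -3.08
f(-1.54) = 2.12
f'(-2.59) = -5.18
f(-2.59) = 6.46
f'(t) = 2*t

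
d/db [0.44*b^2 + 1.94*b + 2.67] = 0.88*b + 1.94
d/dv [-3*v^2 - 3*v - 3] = -6*v - 3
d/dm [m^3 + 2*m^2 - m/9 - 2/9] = 3*m^2 + 4*m - 1/9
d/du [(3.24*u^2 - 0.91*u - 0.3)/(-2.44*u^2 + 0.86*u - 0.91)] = (0.566000000000001*u^2 - 7.3608*u + 1.0861)/(5.9536*u^4 - 4.1968*u^3 + 5.1804*u^2 - 1.5652*u + 0.8281)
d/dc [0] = 0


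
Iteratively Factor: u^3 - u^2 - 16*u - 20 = (u + 2)*(u^2 - 3*u - 10) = (u - 5)*(u + 2)*(u + 2)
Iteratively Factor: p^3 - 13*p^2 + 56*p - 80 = (p - 4)*(p^2 - 9*p + 20) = (p - 4)^2*(p - 5)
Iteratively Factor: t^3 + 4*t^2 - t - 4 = (t + 1)*(t^2 + 3*t - 4) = (t - 1)*(t + 1)*(t + 4)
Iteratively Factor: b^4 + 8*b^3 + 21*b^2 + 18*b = (b + 2)*(b^3 + 6*b^2 + 9*b) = b*(b + 2)*(b^2 + 6*b + 9) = b*(b + 2)*(b + 3)*(b + 3)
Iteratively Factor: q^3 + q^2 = (q)*(q^2 + q) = q*(q + 1)*(q)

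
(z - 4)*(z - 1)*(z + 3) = z^3 - 2*z^2 - 11*z + 12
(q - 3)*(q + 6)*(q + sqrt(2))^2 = q^4 + 2*sqrt(2)*q^3 + 3*q^3 - 16*q^2 + 6*sqrt(2)*q^2 - 36*sqrt(2)*q + 6*q - 36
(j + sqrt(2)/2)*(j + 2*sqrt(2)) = j^2 + 5*sqrt(2)*j/2 + 2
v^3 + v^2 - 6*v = v*(v - 2)*(v + 3)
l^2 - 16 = (l - 4)*(l + 4)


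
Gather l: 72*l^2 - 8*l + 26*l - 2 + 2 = 72*l^2 + 18*l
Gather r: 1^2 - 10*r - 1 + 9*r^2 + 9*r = 9*r^2 - r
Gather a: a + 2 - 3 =a - 1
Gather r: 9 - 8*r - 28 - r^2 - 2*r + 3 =-r^2 - 10*r - 16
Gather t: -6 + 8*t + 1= 8*t - 5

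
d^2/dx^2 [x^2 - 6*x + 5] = 2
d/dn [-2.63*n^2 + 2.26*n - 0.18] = 2.26 - 5.26*n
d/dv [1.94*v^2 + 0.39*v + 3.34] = 3.88*v + 0.39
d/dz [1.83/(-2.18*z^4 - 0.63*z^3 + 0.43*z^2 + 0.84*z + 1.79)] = (15.9576*z^3 + 3.4587*z^2 - 1.5738*z - 1.5372)/(-2.18*z^4 - 0.63*z^3 + 0.43*z^2 + 0.84*z + 1.79)^2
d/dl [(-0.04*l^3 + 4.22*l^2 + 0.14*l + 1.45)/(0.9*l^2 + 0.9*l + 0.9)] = (-0.0444444444444444*l^4 - 0.0888888888888903*l^3 + 4.4*l^2 + 6.15555555555555*l - 1.45555555555556)/(1.0*l^4 + 2.0*l^3 + 3.0*l^2 + 2.0*l + 1.0)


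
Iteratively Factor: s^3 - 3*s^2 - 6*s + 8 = (s + 2)*(s^2 - 5*s + 4) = (s - 4)*(s + 2)*(s - 1)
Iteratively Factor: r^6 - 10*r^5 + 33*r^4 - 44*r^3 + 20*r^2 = (r - 2)*(r^5 - 8*r^4 + 17*r^3 - 10*r^2) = (r - 5)*(r - 2)*(r^4 - 3*r^3 + 2*r^2) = r*(r - 5)*(r - 2)*(r^3 - 3*r^2 + 2*r) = r^2*(r - 5)*(r - 2)*(r^2 - 3*r + 2) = r^2*(r - 5)*(r - 2)^2*(r - 1)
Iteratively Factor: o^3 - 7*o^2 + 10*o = (o - 2)*(o^2 - 5*o) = (o - 5)*(o - 2)*(o)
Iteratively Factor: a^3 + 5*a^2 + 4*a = (a + 4)*(a^2 + a) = a*(a + 4)*(a + 1)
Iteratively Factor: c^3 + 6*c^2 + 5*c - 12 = (c - 1)*(c^2 + 7*c + 12) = (c - 1)*(c + 3)*(c + 4)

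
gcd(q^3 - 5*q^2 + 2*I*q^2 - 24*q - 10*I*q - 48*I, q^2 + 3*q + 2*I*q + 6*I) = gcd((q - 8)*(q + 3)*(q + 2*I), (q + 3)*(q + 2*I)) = q^2 + q*(3 + 2*I) + 6*I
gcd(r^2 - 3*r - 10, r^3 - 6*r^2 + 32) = r + 2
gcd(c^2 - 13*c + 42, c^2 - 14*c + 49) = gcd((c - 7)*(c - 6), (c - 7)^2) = c - 7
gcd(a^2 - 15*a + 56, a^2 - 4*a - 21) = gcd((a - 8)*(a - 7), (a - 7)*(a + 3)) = a - 7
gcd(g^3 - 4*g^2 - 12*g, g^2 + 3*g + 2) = g + 2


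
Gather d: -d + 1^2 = 1 - d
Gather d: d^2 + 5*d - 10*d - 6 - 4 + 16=d^2 - 5*d + 6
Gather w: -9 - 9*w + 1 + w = -8*w - 8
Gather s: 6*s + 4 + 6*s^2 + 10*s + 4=6*s^2 + 16*s + 8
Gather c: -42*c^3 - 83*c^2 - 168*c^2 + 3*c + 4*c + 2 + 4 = -42*c^3 - 251*c^2 + 7*c + 6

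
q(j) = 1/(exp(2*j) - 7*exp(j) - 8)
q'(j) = (-2*exp(2*j) + 7*exp(j))/(exp(2*j) - 7*exp(j) - 8)^2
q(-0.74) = -0.09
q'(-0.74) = 0.02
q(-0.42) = -0.08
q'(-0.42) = 0.03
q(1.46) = -0.05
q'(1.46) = -0.02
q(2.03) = -0.30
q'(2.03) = -5.67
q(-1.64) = -0.11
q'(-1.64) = 0.01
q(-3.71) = -0.12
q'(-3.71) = 0.00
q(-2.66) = -0.12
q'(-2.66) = 0.01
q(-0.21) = -0.08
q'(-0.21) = 0.03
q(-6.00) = -0.12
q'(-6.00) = 0.00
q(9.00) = 0.00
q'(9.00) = 0.00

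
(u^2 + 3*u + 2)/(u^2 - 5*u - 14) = (u + 1)/(u - 7)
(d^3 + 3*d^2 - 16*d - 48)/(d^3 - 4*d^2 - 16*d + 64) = (d + 3)/(d - 4)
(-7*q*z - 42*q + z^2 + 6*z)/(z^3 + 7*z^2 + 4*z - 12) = (-7*q + z)/(z^2 + z - 2)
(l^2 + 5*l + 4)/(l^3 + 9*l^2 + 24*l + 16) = 1/(l + 4)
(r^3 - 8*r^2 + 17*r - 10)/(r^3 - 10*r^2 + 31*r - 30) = (r - 1)/(r - 3)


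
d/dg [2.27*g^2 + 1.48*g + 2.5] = 4.54*g + 1.48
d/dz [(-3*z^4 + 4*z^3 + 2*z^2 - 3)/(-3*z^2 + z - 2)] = (18*z^5 - 21*z^4 + 32*z^3 - 22*z^2 - 26*z + 3)/(9*z^4 - 6*z^3 + 13*z^2 - 4*z + 4)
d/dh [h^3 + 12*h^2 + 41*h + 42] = 3*h^2 + 24*h + 41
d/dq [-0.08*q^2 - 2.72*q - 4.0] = -0.16*q - 2.72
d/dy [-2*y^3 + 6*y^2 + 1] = 6*y*(2 - y)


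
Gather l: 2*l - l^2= -l^2 + 2*l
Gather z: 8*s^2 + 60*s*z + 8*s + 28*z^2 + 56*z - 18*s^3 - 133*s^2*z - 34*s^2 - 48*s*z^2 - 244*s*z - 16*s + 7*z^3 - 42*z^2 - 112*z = -18*s^3 - 26*s^2 - 8*s + 7*z^3 + z^2*(-48*s - 14) + z*(-133*s^2 - 184*s - 56)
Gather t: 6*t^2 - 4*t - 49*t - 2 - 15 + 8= 6*t^2 - 53*t - 9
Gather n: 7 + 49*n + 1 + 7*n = 56*n + 8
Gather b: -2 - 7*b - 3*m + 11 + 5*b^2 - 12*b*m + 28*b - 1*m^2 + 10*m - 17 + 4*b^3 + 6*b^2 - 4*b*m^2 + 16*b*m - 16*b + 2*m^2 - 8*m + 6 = 4*b^3 + 11*b^2 + b*(-4*m^2 + 4*m + 5) + m^2 - m - 2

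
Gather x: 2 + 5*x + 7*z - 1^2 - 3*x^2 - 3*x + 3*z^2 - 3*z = -3*x^2 + 2*x + 3*z^2 + 4*z + 1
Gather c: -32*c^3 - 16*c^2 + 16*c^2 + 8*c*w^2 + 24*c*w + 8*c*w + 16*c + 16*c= -32*c^3 + c*(8*w^2 + 32*w + 32)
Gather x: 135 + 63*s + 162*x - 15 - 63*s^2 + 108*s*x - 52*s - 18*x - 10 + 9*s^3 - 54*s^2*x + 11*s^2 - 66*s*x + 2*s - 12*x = 9*s^3 - 52*s^2 + 13*s + x*(-54*s^2 + 42*s + 132) + 110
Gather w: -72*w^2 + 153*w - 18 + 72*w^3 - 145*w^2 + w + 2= 72*w^3 - 217*w^2 + 154*w - 16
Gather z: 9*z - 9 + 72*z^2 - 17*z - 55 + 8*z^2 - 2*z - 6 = 80*z^2 - 10*z - 70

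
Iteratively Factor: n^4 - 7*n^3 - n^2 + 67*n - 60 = (n + 3)*(n^3 - 10*n^2 + 29*n - 20) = (n - 5)*(n + 3)*(n^2 - 5*n + 4) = (n - 5)*(n - 4)*(n + 3)*(n - 1)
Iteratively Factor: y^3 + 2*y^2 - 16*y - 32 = (y + 4)*(y^2 - 2*y - 8) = (y + 2)*(y + 4)*(y - 4)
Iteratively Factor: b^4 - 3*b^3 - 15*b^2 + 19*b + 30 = (b + 1)*(b^3 - 4*b^2 - 11*b + 30) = (b + 1)*(b + 3)*(b^2 - 7*b + 10) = (b - 5)*(b + 1)*(b + 3)*(b - 2)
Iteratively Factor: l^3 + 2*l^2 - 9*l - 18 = (l + 2)*(l^2 - 9) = (l + 2)*(l + 3)*(l - 3)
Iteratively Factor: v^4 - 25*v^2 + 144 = (v - 4)*(v^3 + 4*v^2 - 9*v - 36) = (v - 4)*(v + 3)*(v^2 + v - 12) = (v - 4)*(v - 3)*(v + 3)*(v + 4)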